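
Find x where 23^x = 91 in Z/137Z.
31

Baby-step giant-step with step n = ⌈√137⌉ = 12.
Baby steps 23^j mod 137 (j:value) for j=0..11: 0:1, 1:23, 2:118, 3:111, 4:87, 5:83, 6:128, 7:67, 8:34, 9:97, 10:39, 11:75.
Giant-step multiplier: 23^(-12) ≡ 23^(136-12) = 23^124 ≡ 22 (mod 137).
Giant steps γ_i = 91·22^i mod 137: γ_0=91, γ_1=84, γ_2=67 (in table at j=7).
x = i·n + j = 2·12 + 7 = 31.
Check: 23^31 ≡ 91 (mod 137).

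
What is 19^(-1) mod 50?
29

gcd(19, 50) = 1, so the inverse exists.
Extended Euclidean algorithm on (50, 19):
50 = 2 × 19 + 12  ⟹  12 = (1)·50 + (-2)·19
19 = 1 × 12 + 7  ⟹  7 = (-1)·50 + (3)·19
12 = 1 × 7 + 5  ⟹  5 = (2)·50 + (-5)·19
7 = 1 × 5 + 2  ⟹  2 = (-3)·50 + (8)·19
5 = 2 × 2 + 1  ⟹  1 = (8)·50 + (-21)·19
So (-21)·19 ≡ 1 (mod 50), i.e. 19^(-1) ≡ -21 ≡ 29 (mod 50).
Check: 19 × 29 = 551 ≡ 1 (mod 50)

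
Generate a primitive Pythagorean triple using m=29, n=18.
(517, 1044, 1165)

Euclid's formula: a = m² - n², b = 2mn, c = m² + n²
m = 29, n = 18
a = 29² - 18² = 841 - 324 = 517
b = 2 × 29 × 18 = 1044
c = 29² + 18² = 841 + 324 = 1165
Verification: 517² + 1044² = 267289 + 1089936 = 1357225 = 1165² ✓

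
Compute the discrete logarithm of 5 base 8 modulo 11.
8

Baby-step giant-step with step n = ⌈√11⌉ = 4.
Baby steps 8^j mod 11 (j:value) for j=0..3: 0:1, 1:8, 2:9, 3:6.
Giant-step multiplier: 8^(-4) ≡ 8^(10-4) = 8^6 ≡ 3 (mod 11).
Giant steps γ_i = 5·3^i mod 11: γ_0=5, γ_1=4, γ_2=1 (in table at j=0).
x = i·n + j = 2·4 + 0 = 8.
Check: 8^8 ≡ 5 (mod 11).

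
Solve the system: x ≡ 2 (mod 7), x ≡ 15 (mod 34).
219

Using Chinese Remainder Theorem:
M = 7 × 34 = 238
M1 = 34, M2 = 7
y1 = 34^(-1) mod 7 = 6
y2 = 7^(-1) mod 34 = 5
x = (2×34×6 + 15×7×5) mod 238 = 219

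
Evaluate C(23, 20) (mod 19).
4

Using Lucas' theorem:
Write n=23 and k=20 in base 19:
n in base 19: [1, 4]
k in base 19: [1, 1]
C(23,20) mod 19 = ∏ C(n_i, k_i) mod 19
Digit binomials (mod 19): C(1,1) = 1; C(4,1) = 4
Product: 1 × 4 = 4 ≡ 4 (mod 19)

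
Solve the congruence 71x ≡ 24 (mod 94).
x ≡ 48 (mod 94)

gcd(71, 94) = 1, which divides 24, so solutions exist.
Find 71^(-1) mod 94 by the extended Euclidean algorithm:
94 = 1 × 71 + 23  ⟹  23 = (1)·94 + (-1)·71
71 = 3 × 23 + 2  ⟹  2 = (-3)·94 + (4)·71
23 = 11 × 2 + 1  ⟹  1 = (34)·94 + (-45)·71
So (-45)·71 ≡ 1 (mod 94), i.e. 71^(-1) ≡ -45 ≡ 49 (mod 94).
x ≡ 49 × 24 = 1176 ≡ 48 (mod 94).
Check: 71 × 48 = 3408 ≡ 24 (mod 94).
Unique solution: x ≡ 48 (mod 94)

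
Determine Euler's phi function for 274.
136

274 = 2 × 137
φ(n) = n × ∏(1 - 1/p) for each prime p dividing n
φ(274) = 274 × (1 - 1/2) × (1 - 1/137) = 136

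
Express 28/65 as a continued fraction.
[0; 2, 3, 9]

Euclidean algorithm steps:
28 = 0 × 65 + 28
65 = 2 × 28 + 9
28 = 3 × 9 + 1
9 = 9 × 1 + 0
Continued fraction: [0; 2, 3, 9]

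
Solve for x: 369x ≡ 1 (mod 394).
63

gcd(369, 394) = 1, so the inverse exists.
Extended Euclidean algorithm on (394, 369):
394 = 1 × 369 + 25  ⟹  25 = (1)·394 + (-1)·369
369 = 14 × 25 + 19  ⟹  19 = (-14)·394 + (15)·369
25 = 1 × 19 + 6  ⟹  6 = (15)·394 + (-16)·369
19 = 3 × 6 + 1  ⟹  1 = (-59)·394 + (63)·369
So (63)·369 ≡ 1 (mod 394), i.e. 369^(-1) ≡ 63 (mod 394).
Check: 369 × 63 = 23247 ≡ 1 (mod 394)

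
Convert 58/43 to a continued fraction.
[1; 2, 1, 6, 2]

Euclidean algorithm steps:
58 = 1 × 43 + 15
43 = 2 × 15 + 13
15 = 1 × 13 + 2
13 = 6 × 2 + 1
2 = 2 × 1 + 0
Continued fraction: [1; 2, 1, 6, 2]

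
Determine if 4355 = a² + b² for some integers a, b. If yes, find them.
Not possible

Factorization: 4355 = 5 × 13 × 67
By Fermat: n is sum of two squares iff every prime p ≡ 3 (mod 4) appears to even power.
Prime(s) ≡ 3 (mod 4) with odd exponent: [(67, 1)]
Therefore 4355 cannot be expressed as a² + b².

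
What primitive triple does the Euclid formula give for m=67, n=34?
(3333, 4556, 5645)

Euclid's formula: a = m² - n², b = 2mn, c = m² + n²
m = 67, n = 34
a = 67² - 34² = 4489 - 1156 = 3333
b = 2 × 67 × 34 = 4556
c = 67² + 34² = 4489 + 1156 = 5645
Verification: 3333² + 4556² = 11108889 + 20757136 = 31866025 = 5645² ✓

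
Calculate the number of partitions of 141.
16670689208

p(n) counts ways to write n as a sum of positive integers (order ignored).
Euler's pentagonal recurrence: p(k) = p(k-1) + p(k-2) - p(k-5) - p(k-7) + p(k-12) + p(k-15) - ... (offsets j(3j∓1)/2, signs ++--, p(0)=1, p(<0)=0).
DP table for k = 0..140: p(0)=1, p(1)=1, p(2)=2, p(3)=3, p(4)=5, p(5)=7, p(6)=11, p(7)=15, p(8)=22, p(9)=30, p(10)=42, p(11)=56, p(12)=77, p(13)=101, p(14)=135, p(15)=176, p(16)=231, p(17)=297, p(18)=385, p(19)=490, p(20)=627, p(21)=792, p(22)=1002, p(23)=1255, p(24)=1575, p(25)=1958, p(26)=2436, p(27)=3010, p(28)=3718, p(29)=4565, p(30)=5604, p(31)=6842, p(32)=8349, p(33)=10143, p(34)=12310, p(35)=14883, p(36)=17977, p(37)=21637, p(38)=26015, p(39)=31185, p(40)=37338, p(41)=44583, p(42)=53174, p(43)=63261, p(44)=75175, p(45)=89134, p(46)=105558, p(47)=124754, p(48)=147273, p(49)=173525, p(50)=204226, p(51)=239943, p(52)=281589, p(53)=329931, p(54)=386155, p(55)=451276, p(56)=526823, p(57)=614154, p(58)=715220, p(59)=831820, p(60)=966467, p(61)=1121505, p(62)=1300156, p(63)=1505499, p(64)=1741630, p(65)=2012558, p(66)=2323520, p(67)=2679689, p(68)=3087735, p(69)=3554345, p(70)=4087968, p(71)=4697205, p(72)=5392783, p(73)=6185689, p(74)=7089500, p(75)=8118264, p(76)=9289091, p(77)=10619863, p(78)=12132164, p(79)=13848650, p(80)=15796476, p(81)=18004327, p(82)=20506255, p(83)=23338469, p(84)=26543660, p(85)=30167357, p(86)=34262962, p(87)=38887673, p(88)=44108109, p(89)=49995925, p(90)=56634173, p(91)=64112359, p(92)=72533807, p(93)=82010177, p(94)=92669720, p(95)=104651419, p(96)=118114304, p(97)=133230930, p(98)=150198136, p(99)=169229875, p(100)=190569292, p(101)=214481126, p(102)=241265379, p(103)=271248950, p(104)=304801365, p(105)=342325709, p(106)=384276336, p(107)=431149389, p(108)=483502844, p(109)=541946240, p(110)=607163746, p(111)=679903203, p(112)=761002156, p(113)=851376628, p(114)=952050665, p(115)=1064144451, p(116)=1188908248, p(117)=1327710076, p(118)=1482074143, p(119)=1653668665, p(120)=1844349560, p(121)=2056148051, p(122)=2291320912, p(123)=2552338241, p(124)=2841940500, p(125)=3163127352, p(126)=3519222692, p(127)=3913864295, p(128)=4351078600, p(129)=4835271870, p(130)=5371315400, p(131)=5964539504, p(132)=6620830889, p(133)=7346629512, p(134)=8149040695, p(135)=9035836076, p(136)=10015581680, p(137)=11097645016, p(138)=12292341831, p(139)=13610949895, p(140)=15065878135.
Final step: p(141) = p(140) + p(139) - p(136) - p(134) + p(129) + p(126) - p(119) - p(115) + p(106) + p(101) - p(90) - p(84) + p(71) + p(64) - p(49) - p(41) + p(24) + p(15)
= 15065878135 + 13610949895 - 10015581680 - 8149040695 + 4835271870 + 3519222692 - 1653668665 - 1064144451 + 384276336 + 214481126 - 56634173 - 26543660 + 4697205 + 1741630 - 173525 - 44583 + 1575 + 176
= 16670689208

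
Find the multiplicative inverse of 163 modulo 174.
79

gcd(163, 174) = 1, so the inverse exists.
Extended Euclidean algorithm on (174, 163):
174 = 1 × 163 + 11  ⟹  11 = (1)·174 + (-1)·163
163 = 14 × 11 + 9  ⟹  9 = (-14)·174 + (15)·163
11 = 1 × 9 + 2  ⟹  2 = (15)·174 + (-16)·163
9 = 4 × 2 + 1  ⟹  1 = (-74)·174 + (79)·163
So (79)·163 ≡ 1 (mod 174), i.e. 163^(-1) ≡ 79 (mod 174).
Check: 163 × 79 = 12877 ≡ 1 (mod 174)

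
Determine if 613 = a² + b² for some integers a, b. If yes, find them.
17² + 18² (a=17, b=18)

Factorization: 613 = 613
By Fermat: n is sum of two squares iff every prime p ≡ 3 (mod 4) appears to even power.
All primes ≡ 3 (mod 4) appear to even power.
Search a = 0, 1, 2, … for 613 - a² a perfect square: first hit at a = 17: 613 - 289 = 324 = 18².
613 = 17² + 18² = 289 + 324 ✓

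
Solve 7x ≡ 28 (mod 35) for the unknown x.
x ≡ 4 (mod 5)

gcd(7, 35) = 7, which divides 28, so solutions exist.
Divide through by 7: x ≡ 4 (mod 5).
The coefficient of x is now 1, so x ≡ 4 (mod 5).
Check: 7 × 4 = 28 ≡ 28 (mod 35).
x ≡ 4 (mod 5), giving 7 solutions mod 35.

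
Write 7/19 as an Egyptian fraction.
1/3 + 1/29 + 1/1653

Greedy algorithm:
7/19: ceiling(19/7) = 3, use 1/3
2/57: ceiling(57/2) = 29, use 1/29
1/1653: ceiling(1653/1) = 1653, use 1/1653
Result: 7/19 = 1/3 + 1/29 + 1/1653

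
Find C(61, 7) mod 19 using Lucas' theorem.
0

Using Lucas' theorem:
Write n=61 and k=7 in base 19:
n in base 19: [3, 4]
k in base 19: [0, 7]
C(61,7) mod 19 = ∏ C(n_i, k_i) mod 19
Digit binomials (mod 19): C(3,0) = 1; C(4,7) = 0 (k_i > n_i)
Product: 1 × 0 = 0 ≡ 0 (mod 19)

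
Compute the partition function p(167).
207890420102

p(n) counts ways to write n as a sum of positive integers (order ignored).
Euler's pentagonal recurrence: p(k) = p(k-1) + p(k-2) - p(k-5) - p(k-7) + p(k-12) + p(k-15) - ... (offsets j(3j∓1)/2, signs ++--, p(0)=1, p(<0)=0).
DP table for k = 0..166: p(0)=1, p(1)=1, p(2)=2, p(3)=3, p(4)=5, p(5)=7, p(6)=11, p(7)=15, p(8)=22, p(9)=30, p(10)=42, p(11)=56, p(12)=77, p(13)=101, p(14)=135, p(15)=176, p(16)=231, p(17)=297, p(18)=385, p(19)=490, p(20)=627, p(21)=792, p(22)=1002, p(23)=1255, p(24)=1575, p(25)=1958, p(26)=2436, p(27)=3010, p(28)=3718, p(29)=4565, p(30)=5604, p(31)=6842, p(32)=8349, p(33)=10143, p(34)=12310, p(35)=14883, p(36)=17977, p(37)=21637, p(38)=26015, p(39)=31185, p(40)=37338, p(41)=44583, p(42)=53174, p(43)=63261, p(44)=75175, p(45)=89134, p(46)=105558, p(47)=124754, p(48)=147273, p(49)=173525, p(50)=204226, p(51)=239943, p(52)=281589, p(53)=329931, p(54)=386155, p(55)=451276, p(56)=526823, p(57)=614154, p(58)=715220, p(59)=831820, p(60)=966467, p(61)=1121505, p(62)=1300156, p(63)=1505499, p(64)=1741630, p(65)=2012558, p(66)=2323520, p(67)=2679689, p(68)=3087735, p(69)=3554345, p(70)=4087968, p(71)=4697205, p(72)=5392783, p(73)=6185689, p(74)=7089500, p(75)=8118264, p(76)=9289091, p(77)=10619863, p(78)=12132164, p(79)=13848650, p(80)=15796476, p(81)=18004327, p(82)=20506255, p(83)=23338469, p(84)=26543660, p(85)=30167357, p(86)=34262962, p(87)=38887673, p(88)=44108109, p(89)=49995925, p(90)=56634173, p(91)=64112359, p(92)=72533807, p(93)=82010177, p(94)=92669720, p(95)=104651419, p(96)=118114304, p(97)=133230930, p(98)=150198136, p(99)=169229875, p(100)=190569292, p(101)=214481126, p(102)=241265379, p(103)=271248950, p(104)=304801365, p(105)=342325709, p(106)=384276336, p(107)=431149389, p(108)=483502844, p(109)=541946240, p(110)=607163746, p(111)=679903203, p(112)=761002156, p(113)=851376628, p(114)=952050665, p(115)=1064144451, p(116)=1188908248, p(117)=1327710076, p(118)=1482074143, p(119)=1653668665, p(120)=1844349560, p(121)=2056148051, p(122)=2291320912, p(123)=2552338241, p(124)=2841940500, p(125)=3163127352, p(126)=3519222692, p(127)=3913864295, p(128)=4351078600, p(129)=4835271870, p(130)=5371315400, p(131)=5964539504, p(132)=6620830889, p(133)=7346629512, p(134)=8149040695, p(135)=9035836076, p(136)=10015581680, p(137)=11097645016, p(138)=12292341831, p(139)=13610949895, p(140)=15065878135, p(141)=16670689208, p(142)=18440293320, p(143)=20390982757, p(144)=22540654445, p(145)=24908858009, p(146)=27517052599, p(147)=30388671978, p(148)=33549419497, p(149)=37027355200, p(150)=40853235313, p(151)=45060624582, p(152)=49686288421, p(153)=54770336324, p(154)=60356673280, p(155)=66493182097, p(156)=73232243759, p(157)=80630964769, p(158)=88751778802, p(159)=97662728555, p(160)=107438159466, p(161)=118159068427, p(162)=129913904637, p(163)=142798995930, p(164)=156919475295, p(165)=172389800255, p(166)=189334822579.
Final step: p(167) = p(166) + p(165) - p(162) - p(160) + p(155) + p(152) - p(145) - p(141) + p(132) + p(127) - p(116) - p(110) + p(97) + p(90) - p(75) - p(67) + p(50) + p(41) - p(22) - p(12)
= 189334822579 + 172389800255 - 129913904637 - 107438159466 + 66493182097 + 49686288421 - 24908858009 - 16670689208 + 6620830889 + 3913864295 - 1188908248 - 607163746 + 133230930 + 56634173 - 8118264 - 2679689 + 204226 + 44583 - 1002 - 77
= 207890420102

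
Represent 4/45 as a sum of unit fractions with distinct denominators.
1/12 + 1/180

Greedy algorithm:
4/45: ceiling(45/4) = 12, use 1/12
1/180: ceiling(180/1) = 180, use 1/180
Result: 4/45 = 1/12 + 1/180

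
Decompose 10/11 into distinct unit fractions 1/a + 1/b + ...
1/2 + 1/3 + 1/14 + 1/231

Greedy algorithm:
10/11: ceiling(11/10) = 2, use 1/2
9/22: ceiling(22/9) = 3, use 1/3
5/66: ceiling(66/5) = 14, use 1/14
1/231: ceiling(231/1) = 231, use 1/231
Result: 10/11 = 1/2 + 1/3 + 1/14 + 1/231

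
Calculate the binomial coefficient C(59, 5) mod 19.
0

Using Lucas' theorem:
Write n=59 and k=5 in base 19:
n in base 19: [3, 2]
k in base 19: [0, 5]
C(59,5) mod 19 = ∏ C(n_i, k_i) mod 19
Digit binomials (mod 19): C(3,0) = 1; C(2,5) = 0 (k_i > n_i)
Product: 1 × 0 = 0 ≡ 0 (mod 19)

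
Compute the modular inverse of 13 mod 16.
5

gcd(13, 16) = 1, so the inverse exists.
Extended Euclidean algorithm on (16, 13):
16 = 1 × 13 + 3  ⟹  3 = (1)·16 + (-1)·13
13 = 4 × 3 + 1  ⟹  1 = (-4)·16 + (5)·13
So (5)·13 ≡ 1 (mod 16), i.e. 13^(-1) ≡ 5 (mod 16).
Check: 13 × 5 = 65 ≡ 1 (mod 16)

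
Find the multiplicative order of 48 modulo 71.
7

71 is prime, so ord(48) divides φ(71) = 70.
Divisors of 70: 1, 2, 5, 7, 10, 14, 35, 70.
Repeated squaring: 48^1 ≡ 48, 48^2 ≡ 32, 48^4 ≡ 30, 48^8 ≡ 48, 48^16 ≡ 32, 48^32 ≡ 30, 48^64 ≡ 48 (mod 71).
Test 48^d mod 71 for each divisor d in increasing order:
48^1 ≡ 48
48^2 ≡ 32
48^5 = 48^4·48^1 ≡ 20
48^7 = 48^4·48^2·48^1 ≡ 1  ← first divisor giving 1
The order is 7.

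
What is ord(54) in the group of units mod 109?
36

109 is prime, so ord(54) divides φ(109) = 108.
Divisors of 108: 1, 2, 3, 4, 6, 9, 12, 18, 27, 36, 54, 108.
Repeated squaring: 54^1 ≡ 54, 54^2 ≡ 82, 54^4 ≡ 75, 54^8 ≡ 66, 54^16 ≡ 105, 54^32 ≡ 16, 54^64 ≡ 38 (mod 109).
Test 54^d mod 109 for each divisor d in increasing order:
54^1 ≡ 54
54^2 ≡ 82
54^3 = 54^2·54^1 ≡ 68
54^4 ≡ 75
54^6 = 54^4·54^2 ≡ 46
54^9 = 54^8·54^1 ≡ 76
54^12 = 54^8·54^4 ≡ 45
54^18 = 54^16·54^2 ≡ 108
54^27 = 54^16·54^8·54^2·54^1 ≡ 33
54^36 = 54^32·54^4 ≡ 1  ← first divisor giving 1
The order is 36.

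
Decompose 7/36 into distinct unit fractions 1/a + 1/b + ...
1/6 + 1/36

Greedy algorithm:
7/36: ceiling(36/7) = 6, use 1/6
1/36: ceiling(36/1) = 36, use 1/36
Result: 7/36 = 1/6 + 1/36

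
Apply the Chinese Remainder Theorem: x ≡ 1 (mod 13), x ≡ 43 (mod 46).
365

Using Chinese Remainder Theorem:
M = 13 × 46 = 598
M1 = 46, M2 = 13
y1 = 46^(-1) mod 13 = 2
y2 = 13^(-1) mod 46 = 39
x = (1×46×2 + 43×13×39) mod 598 = 365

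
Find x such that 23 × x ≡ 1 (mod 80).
7

gcd(23, 80) = 1, so the inverse exists.
Extended Euclidean algorithm on (80, 23):
80 = 3 × 23 + 11  ⟹  11 = (1)·80 + (-3)·23
23 = 2 × 11 + 1  ⟹  1 = (-2)·80 + (7)·23
So (7)·23 ≡ 1 (mod 80), i.e. 23^(-1) ≡ 7 (mod 80).
Check: 23 × 7 = 161 ≡ 1 (mod 80)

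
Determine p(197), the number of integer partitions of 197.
3068829878530

p(n) counts ways to write n as a sum of positive integers (order ignored).
Euler's pentagonal recurrence: p(k) = p(k-1) + p(k-2) - p(k-5) - p(k-7) + p(k-12) + p(k-15) - ... (offsets j(3j∓1)/2, signs ++--, p(0)=1, p(<0)=0).
DP table for k = 0..196: p(0)=1, p(1)=1, p(2)=2, p(3)=3, p(4)=5, p(5)=7, p(6)=11, p(7)=15, p(8)=22, p(9)=30, p(10)=42, p(11)=56, p(12)=77, p(13)=101, p(14)=135, p(15)=176, p(16)=231, p(17)=297, p(18)=385, p(19)=490, p(20)=627, p(21)=792, p(22)=1002, p(23)=1255, p(24)=1575, p(25)=1958, p(26)=2436, p(27)=3010, p(28)=3718, p(29)=4565, p(30)=5604, p(31)=6842, p(32)=8349, p(33)=10143, p(34)=12310, p(35)=14883, p(36)=17977, p(37)=21637, p(38)=26015, p(39)=31185, p(40)=37338, p(41)=44583, p(42)=53174, p(43)=63261, p(44)=75175, p(45)=89134, p(46)=105558, p(47)=124754, p(48)=147273, p(49)=173525, p(50)=204226, p(51)=239943, p(52)=281589, p(53)=329931, p(54)=386155, p(55)=451276, p(56)=526823, p(57)=614154, p(58)=715220, p(59)=831820, p(60)=966467, p(61)=1121505, p(62)=1300156, p(63)=1505499, p(64)=1741630, p(65)=2012558, p(66)=2323520, p(67)=2679689, p(68)=3087735, p(69)=3554345, p(70)=4087968, p(71)=4697205, p(72)=5392783, p(73)=6185689, p(74)=7089500, p(75)=8118264, p(76)=9289091, p(77)=10619863, p(78)=12132164, p(79)=13848650, p(80)=15796476, p(81)=18004327, p(82)=20506255, p(83)=23338469, p(84)=26543660, p(85)=30167357, p(86)=34262962, p(87)=38887673, p(88)=44108109, p(89)=49995925, p(90)=56634173, p(91)=64112359, p(92)=72533807, p(93)=82010177, p(94)=92669720, p(95)=104651419, p(96)=118114304, p(97)=133230930, p(98)=150198136, p(99)=169229875, p(100)=190569292, p(101)=214481126, p(102)=241265379, p(103)=271248950, p(104)=304801365, p(105)=342325709, p(106)=384276336, p(107)=431149389, p(108)=483502844, p(109)=541946240, p(110)=607163746, p(111)=679903203, p(112)=761002156, p(113)=851376628, p(114)=952050665, p(115)=1064144451, p(116)=1188908248, p(117)=1327710076, p(118)=1482074143, p(119)=1653668665, p(120)=1844349560, p(121)=2056148051, p(122)=2291320912, p(123)=2552338241, p(124)=2841940500, p(125)=3163127352, p(126)=3519222692, p(127)=3913864295, p(128)=4351078600, p(129)=4835271870, p(130)=5371315400, p(131)=5964539504, p(132)=6620830889, p(133)=7346629512, p(134)=8149040695, p(135)=9035836076, p(136)=10015581680, p(137)=11097645016, p(138)=12292341831, p(139)=13610949895, p(140)=15065878135, p(141)=16670689208, p(142)=18440293320, p(143)=20390982757, p(144)=22540654445, p(145)=24908858009, p(146)=27517052599, p(147)=30388671978, p(148)=33549419497, p(149)=37027355200, p(150)=40853235313, p(151)=45060624582, p(152)=49686288421, p(153)=54770336324, p(154)=60356673280, p(155)=66493182097, p(156)=73232243759, p(157)=80630964769, p(158)=88751778802, p(159)=97662728555, p(160)=107438159466, p(161)=118159068427, p(162)=129913904637, p(163)=142798995930, p(164)=156919475295, p(165)=172389800255, p(166)=189334822579, p(167)=207890420102, p(168)=228204732751, p(169)=250438925115, p(170)=274768617130, p(171)=301384802048, p(172)=330495499613, p(173)=362326859895, p(174)=397125074750, p(175)=435157697830, p(176)=476715857290, p(177)=522115831195, p(178)=571701605655, p(179)=625846753120, p(180)=684957390936, p(181)=749474411781, p(182)=819876908323, p(183)=896684817527, p(184)=980462880430, p(185)=1071823774337, p(186)=1171432692373, p(187)=1280011042268, p(188)=1398341745571, p(189)=1527273599625, p(190)=1667727404093, p(191)=1820701100652, p(192)=1987276856363, p(193)=2168627105469, p(194)=2366022741845, p(195)=2580840212973, p(196)=2814570987591.
Final step: p(197) = p(196) + p(195) - p(192) - p(190) + p(185) + p(182) - p(175) - p(171) + p(162) + p(157) - p(146) - p(140) + p(127) + p(120) - p(105) - p(97) + p(80) + p(71) - p(52) - p(42) + p(21) + p(10)
= 2814570987591 + 2580840212973 - 1987276856363 - 1667727404093 + 1071823774337 + 819876908323 - 435157697830 - 301384802048 + 129913904637 + 80630964769 - 27517052599 - 15065878135 + 3913864295 + 1844349560 - 342325709 - 133230930 + 15796476 + 4697205 - 281589 - 53174 + 792 + 42
= 3068829878530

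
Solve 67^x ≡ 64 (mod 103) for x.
36

Baby-step giant-step with step n = ⌈√103⌉ = 11.
Baby steps 67^j mod 103 (j:value) for j=0..10: 0:1, 1:67, 2:60, 3:3, 4:98, 5:77, 6:9, 7:88, 8:25, 9:27, 10:58.
Giant-step multiplier: 67^(-11) ≡ 67^(102-11) = 67^91 ≡ 11 (mod 103).
Giant steps γ_i = 64·11^i mod 103: γ_0=64, γ_1=86, γ_2=19, γ_3=3 (in table at j=3).
x = i·n + j = 3·11 + 3 = 36.
Check: 67^36 ≡ 64 (mod 103).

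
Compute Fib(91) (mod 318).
113

Matrix identity: Q^n = [[F_(n+1), F_n], [F_n, F_(n-1)]] with Q = [[1,1],[1,0]].
n = 91 = 1011011₂. Square-and-multiply, entries mod 318:
Q^1 = [[1,1],[1,0]]
Q^2 = (Q^1)² = [[2,1],[1,1]]
Q^5 = (Q^2)²·Q = [[8,5],[5,3]]
Q^11 = (Q^5)²·Q = [[144,89],[89,55]]
Q^22 = (Q^11)² = [[37,221],[221,134]]
Q^45 = (Q^22)²·Q = [[233,284],[284,267]]
Q^91 = (Q^45)²·Q = [[285,113],[113,172]]
F_91 mod 318 = Q^91[0][1] = 113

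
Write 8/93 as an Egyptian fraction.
1/12 + 1/372

Greedy algorithm:
8/93: ceiling(93/8) = 12, use 1/12
1/372: ceiling(372/1) = 372, use 1/372
Result: 8/93 = 1/12 + 1/372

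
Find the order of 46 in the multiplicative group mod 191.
95

191 is prime, so ord(46) divides φ(191) = 190.
Divisors of 190: 1, 2, 5, 10, 19, 38, 95, 190.
Repeated squaring: 46^1 ≡ 46, 46^2 ≡ 15, 46^4 ≡ 34, 46^8 ≡ 10, 46^16 ≡ 100, 46^32 ≡ 68, 46^64 ≡ 40, 46^128 ≡ 72 (mod 191).
Test 46^d mod 191 for each divisor d in increasing order:
46^1 ≡ 46
46^2 ≡ 15
46^5 = 46^4·46^1 ≡ 36
46^10 = 46^8·46^2 ≡ 150
46^19 = 46^16·46^2·46^1 ≡ 49
46^38 = 46^32·46^4·46^2 ≡ 109
46^95 = 46^64·46^16·46^8·46^4·46^2·46^1 ≡ 1  ← first divisor giving 1
The order is 95.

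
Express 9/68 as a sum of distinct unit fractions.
1/8 + 1/136

Greedy algorithm:
9/68: ceiling(68/9) = 8, use 1/8
1/136: ceiling(136/1) = 136, use 1/136
Result: 9/68 = 1/8 + 1/136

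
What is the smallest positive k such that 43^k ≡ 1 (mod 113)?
112

113 is prime, so ord(43) divides φ(113) = 112.
Divisors of 112: 1, 2, 4, 7, 8, 14, 16, 28, 56, 112.
Repeated squaring: 43^1 ≡ 43, 43^2 ≡ 41, 43^4 ≡ 99, 43^8 ≡ 83, 43^16 ≡ 109, 43^32 ≡ 16, 43^64 ≡ 30 (mod 113).
Test 43^d mod 113 for each divisor d in increasing order:
43^1 ≡ 43
43^2 ≡ 41
43^4 ≡ 99
43^7 = 43^4·43^2·43^1 ≡ 65
43^8 ≡ 83
43^14 = 43^8·43^4·43^2 ≡ 44
43^16 ≡ 109
43^28 = 43^16·43^8·43^4 ≡ 15
43^56 = 43^32·43^16·43^8 ≡ 112
43^112 = 43^64·43^32·43^16 ≡ 1  ← first divisor giving 1
The order is 112.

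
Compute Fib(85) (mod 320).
25

Matrix identity: Q^n = [[F_(n+1), F_n], [F_n, F_(n-1)]] with Q = [[1,1],[1,0]].
n = 85 = 1010101₂. Square-and-multiply, entries mod 320:
Q^1 = [[1,1],[1,0]]
Q^2 = (Q^1)² = [[2,1],[1,1]]
Q^5 = (Q^2)²·Q = [[8,5],[5,3]]
Q^10 = (Q^5)² = [[89,55],[55,34]]
Q^21 = (Q^10)²·Q = [[111,66],[66,45]]
Q^42 = (Q^21)² = [[37,56],[56,301]]
Q^85 = (Q^42)²·Q = [[73,25],[25,48]]
F_85 mod 320 = Q^85[0][1] = 25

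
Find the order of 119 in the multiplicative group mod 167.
166

167 is prime, so ord(119) divides φ(167) = 166.
Divisors of 166: 1, 2, 83, 166.
Repeated squaring: 119^1 ≡ 119, 119^2 ≡ 133, 119^4 ≡ 154, 119^8 ≡ 2, 119^16 ≡ 4, 119^32 ≡ 16, 119^64 ≡ 89, 119^128 ≡ 72 (mod 167).
Test 119^d mod 167 for each divisor d in increasing order:
119^1 ≡ 119
119^2 ≡ 133
119^83 = 119^64·119^16·119^2·119^1 ≡ 166
119^166 = 119^128·119^32·119^4·119^2 ≡ 1  ← first divisor giving 1
The order is 166.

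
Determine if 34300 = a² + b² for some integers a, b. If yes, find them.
Not possible

Factorization: 34300 = 2^2 × 5^2 × 7^3
By Fermat: n is sum of two squares iff every prime p ≡ 3 (mod 4) appears to even power.
Prime(s) ≡ 3 (mod 4) with odd exponent: [(7, 3)]
Therefore 34300 cannot be expressed as a² + b².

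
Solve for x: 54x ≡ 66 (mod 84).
x ≡ 9 (mod 14)

gcd(54, 84) = 6, which divides 66, so solutions exist.
Divide through by 6: 9x ≡ 11 (mod 14).
Find 9^(-1) mod 14 by the extended Euclidean algorithm:
14 = 1 × 9 + 5  ⟹  5 = (1)·14 + (-1)·9
9 = 1 × 5 + 4  ⟹  4 = (-1)·14 + (2)·9
5 = 1 × 4 + 1  ⟹  1 = (2)·14 + (-3)·9
So (-3)·9 ≡ 1 (mod 14), i.e. 9^(-1) ≡ -3 ≡ 11 (mod 14).
x ≡ 11 × 11 = 121 ≡ 9 (mod 14).
Check: 54 × 9 = 486 ≡ 66 (mod 84).
x ≡ 9 (mod 14), giving 6 solutions mod 84.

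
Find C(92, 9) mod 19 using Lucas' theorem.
2

Using Lucas' theorem:
Write n=92 and k=9 in base 19:
n in base 19: [4, 16]
k in base 19: [0, 9]
C(92,9) mod 19 = ∏ C(n_i, k_i) mod 19
Digit binomials (mod 19): C(4,0) = 1; C(16,9) = 11440 ≡ 2
Product: 1 × 2 = 2 ≡ 2 (mod 19)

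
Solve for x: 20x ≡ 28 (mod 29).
x ≡ 13 (mod 29)

gcd(20, 29) = 1, which divides 28, so solutions exist.
Find 20^(-1) mod 29 by the extended Euclidean algorithm:
29 = 1 × 20 + 9  ⟹  9 = (1)·29 + (-1)·20
20 = 2 × 9 + 2  ⟹  2 = (-2)·29 + (3)·20
9 = 4 × 2 + 1  ⟹  1 = (9)·29 + (-13)·20
So (-13)·20 ≡ 1 (mod 29), i.e. 20^(-1) ≡ -13 ≡ 16 (mod 29).
x ≡ 16 × 28 = 448 ≡ 13 (mod 29).
Check: 20 × 13 = 260 ≡ 28 (mod 29).
Unique solution: x ≡ 13 (mod 29)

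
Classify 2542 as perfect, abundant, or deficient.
deficient

Proper divisors of 2542: sum = 1 + 2 + 31 + 41 + 62 + 82 + 1271 = 1490
Since 1490 < 2542, 2542 is deficient.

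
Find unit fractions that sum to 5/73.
1/15 + 1/548 + 1/600060

Greedy algorithm:
5/73: ceiling(73/5) = 15, use 1/15
2/1095: ceiling(1095/2) = 548, use 1/548
1/600060: ceiling(600060/1) = 600060, use 1/600060
Result: 5/73 = 1/15 + 1/548 + 1/600060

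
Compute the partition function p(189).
1527273599625

p(n) counts ways to write n as a sum of positive integers (order ignored).
Euler's pentagonal recurrence: p(k) = p(k-1) + p(k-2) - p(k-5) - p(k-7) + p(k-12) + p(k-15) - ... (offsets j(3j∓1)/2, signs ++--, p(0)=1, p(<0)=0).
DP table for k = 0..188: p(0)=1, p(1)=1, p(2)=2, p(3)=3, p(4)=5, p(5)=7, p(6)=11, p(7)=15, p(8)=22, p(9)=30, p(10)=42, p(11)=56, p(12)=77, p(13)=101, p(14)=135, p(15)=176, p(16)=231, p(17)=297, p(18)=385, p(19)=490, p(20)=627, p(21)=792, p(22)=1002, p(23)=1255, p(24)=1575, p(25)=1958, p(26)=2436, p(27)=3010, p(28)=3718, p(29)=4565, p(30)=5604, p(31)=6842, p(32)=8349, p(33)=10143, p(34)=12310, p(35)=14883, p(36)=17977, p(37)=21637, p(38)=26015, p(39)=31185, p(40)=37338, p(41)=44583, p(42)=53174, p(43)=63261, p(44)=75175, p(45)=89134, p(46)=105558, p(47)=124754, p(48)=147273, p(49)=173525, p(50)=204226, p(51)=239943, p(52)=281589, p(53)=329931, p(54)=386155, p(55)=451276, p(56)=526823, p(57)=614154, p(58)=715220, p(59)=831820, p(60)=966467, p(61)=1121505, p(62)=1300156, p(63)=1505499, p(64)=1741630, p(65)=2012558, p(66)=2323520, p(67)=2679689, p(68)=3087735, p(69)=3554345, p(70)=4087968, p(71)=4697205, p(72)=5392783, p(73)=6185689, p(74)=7089500, p(75)=8118264, p(76)=9289091, p(77)=10619863, p(78)=12132164, p(79)=13848650, p(80)=15796476, p(81)=18004327, p(82)=20506255, p(83)=23338469, p(84)=26543660, p(85)=30167357, p(86)=34262962, p(87)=38887673, p(88)=44108109, p(89)=49995925, p(90)=56634173, p(91)=64112359, p(92)=72533807, p(93)=82010177, p(94)=92669720, p(95)=104651419, p(96)=118114304, p(97)=133230930, p(98)=150198136, p(99)=169229875, p(100)=190569292, p(101)=214481126, p(102)=241265379, p(103)=271248950, p(104)=304801365, p(105)=342325709, p(106)=384276336, p(107)=431149389, p(108)=483502844, p(109)=541946240, p(110)=607163746, p(111)=679903203, p(112)=761002156, p(113)=851376628, p(114)=952050665, p(115)=1064144451, p(116)=1188908248, p(117)=1327710076, p(118)=1482074143, p(119)=1653668665, p(120)=1844349560, p(121)=2056148051, p(122)=2291320912, p(123)=2552338241, p(124)=2841940500, p(125)=3163127352, p(126)=3519222692, p(127)=3913864295, p(128)=4351078600, p(129)=4835271870, p(130)=5371315400, p(131)=5964539504, p(132)=6620830889, p(133)=7346629512, p(134)=8149040695, p(135)=9035836076, p(136)=10015581680, p(137)=11097645016, p(138)=12292341831, p(139)=13610949895, p(140)=15065878135, p(141)=16670689208, p(142)=18440293320, p(143)=20390982757, p(144)=22540654445, p(145)=24908858009, p(146)=27517052599, p(147)=30388671978, p(148)=33549419497, p(149)=37027355200, p(150)=40853235313, p(151)=45060624582, p(152)=49686288421, p(153)=54770336324, p(154)=60356673280, p(155)=66493182097, p(156)=73232243759, p(157)=80630964769, p(158)=88751778802, p(159)=97662728555, p(160)=107438159466, p(161)=118159068427, p(162)=129913904637, p(163)=142798995930, p(164)=156919475295, p(165)=172389800255, p(166)=189334822579, p(167)=207890420102, p(168)=228204732751, p(169)=250438925115, p(170)=274768617130, p(171)=301384802048, p(172)=330495499613, p(173)=362326859895, p(174)=397125074750, p(175)=435157697830, p(176)=476715857290, p(177)=522115831195, p(178)=571701605655, p(179)=625846753120, p(180)=684957390936, p(181)=749474411781, p(182)=819876908323, p(183)=896684817527, p(184)=980462880430, p(185)=1071823774337, p(186)=1171432692373, p(187)=1280011042268, p(188)=1398341745571.
Final step: p(189) = p(188) + p(187) - p(184) - p(182) + p(177) + p(174) - p(167) - p(163) + p(154) + p(149) - p(138) - p(132) + p(119) + p(112) - p(97) - p(89) + p(72) + p(63) - p(44) - p(34) + p(13) + p(2)
= 1398341745571 + 1280011042268 - 980462880430 - 819876908323 + 522115831195 + 397125074750 - 207890420102 - 142798995930 + 60356673280 + 37027355200 - 12292341831 - 6620830889 + 1653668665 + 761002156 - 133230930 - 49995925 + 5392783 + 1505499 - 75175 - 12310 + 101 + 2
= 1527273599625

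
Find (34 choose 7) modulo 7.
4

Using Lucas' theorem:
Write n=34 and k=7 in base 7:
n in base 7: [4, 6]
k in base 7: [1, 0]
C(34,7) mod 7 = ∏ C(n_i, k_i) mod 7
Digit binomials (mod 7): C(4,1) = 4; C(6,0) = 1
Product: 4 × 1 = 4 ≡ 4 (mod 7)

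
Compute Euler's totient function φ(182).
72

182 = 2 × 7 × 13
φ(n) = n × ∏(1 - 1/p) for each prime p dividing n
φ(182) = 182 × (1 - 1/2) × (1 - 1/7) × (1 - 1/13) = 72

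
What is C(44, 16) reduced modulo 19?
0

Using Lucas' theorem:
Write n=44 and k=16 in base 19:
n in base 19: [2, 6]
k in base 19: [0, 16]
C(44,16) mod 19 = ∏ C(n_i, k_i) mod 19
Digit binomials (mod 19): C(2,0) = 1; C(6,16) = 0 (k_i > n_i)
Product: 1 × 0 = 0 ≡ 0 (mod 19)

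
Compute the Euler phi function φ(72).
24

72 = 2^3 × 3^2
φ(n) = n × ∏(1 - 1/p) for each prime p dividing n
φ(72) = 72 × (1 - 1/2) × (1 - 1/3) = 24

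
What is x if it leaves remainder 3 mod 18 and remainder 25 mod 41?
435

Using Chinese Remainder Theorem:
M = 18 × 41 = 738
M1 = 41, M2 = 18
y1 = 41^(-1) mod 18 = 11
y2 = 18^(-1) mod 41 = 16
x = (3×41×11 + 25×18×16) mod 738 = 435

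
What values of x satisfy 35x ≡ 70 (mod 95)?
x ≡ 2 (mod 19)

gcd(35, 95) = 5, which divides 70, so solutions exist.
Divide through by 5: 7x ≡ 14 (mod 19).
Find 7^(-1) mod 19 by the extended Euclidean algorithm:
19 = 2 × 7 + 5  ⟹  5 = (1)·19 + (-2)·7
7 = 1 × 5 + 2  ⟹  2 = (-1)·19 + (3)·7
5 = 2 × 2 + 1  ⟹  1 = (3)·19 + (-8)·7
So (-8)·7 ≡ 1 (mod 19), i.e. 7^(-1) ≡ -8 ≡ 11 (mod 19).
x ≡ 11 × 14 = 154 ≡ 2 (mod 19).
Check: 35 × 2 = 70 ≡ 70 (mod 95).
x ≡ 2 (mod 19), giving 5 solutions mod 95.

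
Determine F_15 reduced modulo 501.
109

Matrix identity: Q^n = [[F_(n+1), F_n], [F_n, F_(n-1)]] with Q = [[1,1],[1,0]].
n = 15 = 1111₂. Square-and-multiply, entries mod 501:
Q^1 = [[1,1],[1,0]]
Q^3 = (Q^1)²·Q = [[3,2],[2,1]]
Q^7 = (Q^3)²·Q = [[21,13],[13,8]]
Q^15 = (Q^7)²·Q = [[486,109],[109,377]]
F_15 mod 501 = Q^15[0][1] = 109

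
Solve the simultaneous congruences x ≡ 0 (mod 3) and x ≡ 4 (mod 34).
72

Using Chinese Remainder Theorem:
M = 3 × 34 = 102
M1 = 34, M2 = 3
y1 = 34^(-1) mod 3 = 1
y2 = 3^(-1) mod 34 = 23
x = (0×34×1 + 4×3×23) mod 102 = 72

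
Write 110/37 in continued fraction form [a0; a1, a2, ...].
[2; 1, 36]

Euclidean algorithm steps:
110 = 2 × 37 + 36
37 = 1 × 36 + 1
36 = 36 × 1 + 0
Continued fraction: [2; 1, 36]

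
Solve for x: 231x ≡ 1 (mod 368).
231

gcd(231, 368) = 1, so the inverse exists.
Extended Euclidean algorithm on (368, 231):
368 = 1 × 231 + 137  ⟹  137 = (1)·368 + (-1)·231
231 = 1 × 137 + 94  ⟹  94 = (-1)·368 + (2)·231
137 = 1 × 94 + 43  ⟹  43 = (2)·368 + (-3)·231
94 = 2 × 43 + 8  ⟹  8 = (-5)·368 + (8)·231
43 = 5 × 8 + 3  ⟹  3 = (27)·368 + (-43)·231
8 = 2 × 3 + 2  ⟹  2 = (-59)·368 + (94)·231
3 = 1 × 2 + 1  ⟹  1 = (86)·368 + (-137)·231
So (-137)·231 ≡ 1 (mod 368), i.e. 231^(-1) ≡ -137 ≡ 231 (mod 368).
Check: 231 × 231 = 53361 ≡ 1 (mod 368)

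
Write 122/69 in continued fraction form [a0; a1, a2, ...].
[1; 1, 3, 3, 5]

Euclidean algorithm steps:
122 = 1 × 69 + 53
69 = 1 × 53 + 16
53 = 3 × 16 + 5
16 = 3 × 5 + 1
5 = 5 × 1 + 0
Continued fraction: [1; 1, 3, 3, 5]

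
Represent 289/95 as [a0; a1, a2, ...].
[3; 23, 1, 3]

Euclidean algorithm steps:
289 = 3 × 95 + 4
95 = 23 × 4 + 3
4 = 1 × 3 + 1
3 = 3 × 1 + 0
Continued fraction: [3; 23, 1, 3]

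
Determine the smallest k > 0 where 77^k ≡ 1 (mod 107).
106

107 is prime, so ord(77) divides φ(107) = 106.
Divisors of 106: 1, 2, 53, 106.
Repeated squaring: 77^1 ≡ 77, 77^2 ≡ 44, 77^4 ≡ 10, 77^8 ≡ 100, 77^16 ≡ 49, 77^32 ≡ 47, 77^64 ≡ 69 (mod 107).
Test 77^d mod 107 for each divisor d in increasing order:
77^1 ≡ 77
77^2 ≡ 44
77^53 = 77^32·77^16·77^4·77^1 ≡ 106
77^106 = 77^64·77^32·77^8·77^2 ≡ 1  ← first divisor giving 1
The order is 106.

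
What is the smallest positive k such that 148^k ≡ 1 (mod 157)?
78

157 is prime, so ord(148) divides φ(157) = 156.
Divisors of 156: 1, 2, 3, 4, 6, 12, 13, 26, 39, 52, 78, 156.
Repeated squaring: 148^1 ≡ 148, 148^2 ≡ 81, 148^4 ≡ 124, 148^8 ≡ 147, 148^16 ≡ 100, 148^32 ≡ 109, 148^64 ≡ 106, 148^128 ≡ 89 (mod 157).
Test 148^d mod 157 for each divisor d in increasing order:
148^1 ≡ 148
148^2 ≡ 81
148^3 = 148^2·148^1 ≡ 56
148^4 ≡ 124
148^6 = 148^4·148^2 ≡ 153
148^12 = 148^8·148^4 ≡ 16
148^13 = 148^8·148^4·148^1 ≡ 13
148^26 = 148^16·148^8·148^2 ≡ 12
148^39 = 148^32·148^4·148^2·148^1 ≡ 156
148^52 = 148^32·148^16·148^4 ≡ 144
148^78 = 148^64·148^8·148^4·148^2 ≡ 1  ← first divisor giving 1
The order is 78.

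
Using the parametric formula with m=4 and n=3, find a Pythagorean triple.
(7, 24, 25)

Euclid's formula: a = m² - n², b = 2mn, c = m² + n²
m = 4, n = 3
a = 4² - 3² = 16 - 9 = 7
b = 2 × 4 × 3 = 24
c = 4² + 3² = 16 + 9 = 25
Verification: 7² + 24² = 49 + 576 = 625 = 25² ✓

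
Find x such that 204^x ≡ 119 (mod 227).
157

Baby-step giant-step with step n = ⌈√227⌉ = 16.
Baby steps 204^j mod 227 (j:value) for j=0..15: 0:1, 1:204, 2:75, 3:91, 4:177, 5:15, 6:109, 7:217, 8:3, 9:158, 10:225, 11:46, 12:77, 13:45, 14:100, 15:197.
Giant-step multiplier: 204^(-16) ≡ 204^(226-16) = 204^210 ≡ 101 (mod 227).
Giant steps γ_i = 119·101^i mod 227: γ_0=119, γ_1=215, γ_2=150, γ_3=168, γ_4=170, γ_5=145, γ_6=117, γ_7=13, γ_8=178, γ_9=45 (in table at j=13).
x = i·n + j = 9·16 + 13 = 157.
Check: 204^157 ≡ 119 (mod 227).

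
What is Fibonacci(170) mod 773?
100

Matrix identity: Q^n = [[F_(n+1), F_n], [F_n, F_(n-1)]] with Q = [[1,1],[1,0]].
n = 170 = 10101010₂. Square-and-multiply, entries mod 773:
Q^1 = [[1,1],[1,0]]
Q^2 = (Q^1)² = [[2,1],[1,1]]
Q^5 = (Q^2)²·Q = [[8,5],[5,3]]
Q^10 = (Q^5)² = [[89,55],[55,34]]
Q^21 = (Q^10)²·Q = [[705,124],[124,581]]
Q^42 = (Q^21)² = [[675,226],[226,449]]
Q^85 = (Q^42)²·Q = [[93,386],[386,480]]
Q^170 = (Q^85)² = [[726,100],[100,626]]
F_170 mod 773 = Q^170[0][1] = 100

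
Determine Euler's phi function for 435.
224

435 = 3 × 5 × 29
φ(n) = n × ∏(1 - 1/p) for each prime p dividing n
φ(435) = 435 × (1 - 1/3) × (1 - 1/5) × (1 - 1/29) = 224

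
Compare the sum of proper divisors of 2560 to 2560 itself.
abundant

Proper divisors of 2560: sum = 1 + 2 + 4 + 5 + 8 + 10 + 16 + 20 + ... + 320 + 512 + 640 + 1280 (19 divisors) = 3578
Since 3578 > 2560, 2560 is abundant.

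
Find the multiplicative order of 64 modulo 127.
7

127 is prime, so ord(64) divides φ(127) = 126.
Divisors of 126: 1, 2, 3, 6, 7, 9, 14, 18, 21, 42, 63, 126.
Repeated squaring: 64^1 ≡ 64, 64^2 ≡ 32, 64^4 ≡ 8, 64^8 ≡ 64, 64^16 ≡ 32, 64^32 ≡ 8, 64^64 ≡ 64 (mod 127).
Test 64^d mod 127 for each divisor d in increasing order:
64^1 ≡ 64
64^2 ≡ 32
64^3 = 64^2·64^1 ≡ 16
64^6 = 64^4·64^2 ≡ 2
64^7 = 64^4·64^2·64^1 ≡ 1  ← first divisor giving 1
The order is 7.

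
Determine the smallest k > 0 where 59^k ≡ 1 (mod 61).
60

61 is prime, so ord(59) divides φ(61) = 60.
Divisors of 60: 1, 2, 3, 4, 5, 6, 10, 12, 15, 20, 30, 60.
Repeated squaring: 59^1 ≡ 59, 59^2 ≡ 4, 59^4 ≡ 16, 59^8 ≡ 12, 59^16 ≡ 22, 59^32 ≡ 57 (mod 61).
Test 59^d mod 61 for each divisor d in increasing order:
59^1 ≡ 59
59^2 ≡ 4
59^3 = 59^2·59^1 ≡ 53
59^4 ≡ 16
59^5 = 59^4·59^1 ≡ 29
59^6 = 59^4·59^2 ≡ 3
59^10 = 59^8·59^2 ≡ 48
59^12 = 59^8·59^4 ≡ 9
59^15 = 59^8·59^4·59^2·59^1 ≡ 50
59^20 = 59^16·59^4 ≡ 47
59^30 = 59^16·59^8·59^4·59^2 ≡ 60
59^60 = 59^32·59^16·59^8·59^4 ≡ 1  ← first divisor giving 1
The order is 60.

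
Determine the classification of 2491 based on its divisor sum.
deficient

Proper divisors of 2491: sum = 1 + 47 + 53 = 101
Since 101 < 2491, 2491 is deficient.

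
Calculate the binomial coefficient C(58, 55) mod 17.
1

Using Lucas' theorem:
Write n=58 and k=55 in base 17:
n in base 17: [3, 7]
k in base 17: [3, 4]
C(58,55) mod 17 = ∏ C(n_i, k_i) mod 17
Digit binomials (mod 17): C(3,3) = 1; C(7,4) = 35 ≡ 1
Product: 1 × 1 = 1 ≡ 1 (mod 17)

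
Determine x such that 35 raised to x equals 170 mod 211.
2

Baby-step giant-step with step n = ⌈√211⌉ = 15.
Baby steps 35^j mod 211 (j:value) for j=0..14: 0:1, 1:35, 2:170, 3:42, 4:204, 5:177, 6:76, 7:128, 8:49, 9:27, 10:101, 11:159, 12:79, 13:22, 14:137.
h = 170 is already in the table at j=2, so x = 2.
Check: 35^2 ≡ 170 (mod 211).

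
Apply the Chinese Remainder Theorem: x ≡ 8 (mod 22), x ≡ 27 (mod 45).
162

Using Chinese Remainder Theorem:
M = 22 × 45 = 990
M1 = 45, M2 = 22
y1 = 45^(-1) mod 22 = 1
y2 = 22^(-1) mod 45 = 43
x = (8×45×1 + 27×22×43) mod 990 = 162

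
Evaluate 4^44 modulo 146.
128

Repeated squaring. Binary of 44 = 101100.
4^1 ≡ 4 (mod 146); 4^2 ≡ 16 (mod 146); 4^4 ≡ 110 (mod 146); 4^8 ≡ 128 (mod 146); 4^16 ≡ 32 (mod 146); 4^32 ≡ 2 (mod 146)
4^44 = 4^4 × 4^8 × 4^32 ≡ 128 (mod 146)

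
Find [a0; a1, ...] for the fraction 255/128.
[1; 1, 127]

Euclidean algorithm steps:
255 = 1 × 128 + 127
128 = 1 × 127 + 1
127 = 127 × 1 + 0
Continued fraction: [1; 1, 127]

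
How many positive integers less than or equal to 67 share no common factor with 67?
66

67 = 67
φ(n) = n × ∏(1 - 1/p) for each prime p dividing n
φ(67) = 67 × (1 - 1/67) = 66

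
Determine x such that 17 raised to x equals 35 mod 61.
13

Baby-step giant-step with step n = ⌈√61⌉ = 8.
Baby steps 17^j mod 61 (j:value) for j=0..7: 0:1, 1:17, 2:45, 3:33, 4:12, 5:21, 6:52, 7:30.
Giant-step multiplier: 17^(-8) ≡ 17^(60-8) = 17^52 ≡ 25 (mod 61).
Giant steps γ_i = 35·25^i mod 61: γ_0=35, γ_1=21 (in table at j=5).
x = i·n + j = 1·8 + 5 = 13.
Check: 17^13 ≡ 35 (mod 61).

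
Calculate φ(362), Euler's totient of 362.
180

362 = 2 × 181
φ(n) = n × ∏(1 - 1/p) for each prime p dividing n
φ(362) = 362 × (1 - 1/2) × (1 - 1/181) = 180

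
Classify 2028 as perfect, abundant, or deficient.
abundant

Proper divisors of 2028: sum = 1 + 2 + 3 + 4 + 6 + 12 + 13 + 26 + ... + 338 + 507 + 676 + 1014 (17 divisors) = 3096
Since 3096 > 2028, 2028 is abundant.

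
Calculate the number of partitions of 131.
5964539504

p(n) counts ways to write n as a sum of positive integers (order ignored).
Euler's pentagonal recurrence: p(k) = p(k-1) + p(k-2) - p(k-5) - p(k-7) + p(k-12) + p(k-15) - ... (offsets j(3j∓1)/2, signs ++--, p(0)=1, p(<0)=0).
DP table for k = 0..130: p(0)=1, p(1)=1, p(2)=2, p(3)=3, p(4)=5, p(5)=7, p(6)=11, p(7)=15, p(8)=22, p(9)=30, p(10)=42, p(11)=56, p(12)=77, p(13)=101, p(14)=135, p(15)=176, p(16)=231, p(17)=297, p(18)=385, p(19)=490, p(20)=627, p(21)=792, p(22)=1002, p(23)=1255, p(24)=1575, p(25)=1958, p(26)=2436, p(27)=3010, p(28)=3718, p(29)=4565, p(30)=5604, p(31)=6842, p(32)=8349, p(33)=10143, p(34)=12310, p(35)=14883, p(36)=17977, p(37)=21637, p(38)=26015, p(39)=31185, p(40)=37338, p(41)=44583, p(42)=53174, p(43)=63261, p(44)=75175, p(45)=89134, p(46)=105558, p(47)=124754, p(48)=147273, p(49)=173525, p(50)=204226, p(51)=239943, p(52)=281589, p(53)=329931, p(54)=386155, p(55)=451276, p(56)=526823, p(57)=614154, p(58)=715220, p(59)=831820, p(60)=966467, p(61)=1121505, p(62)=1300156, p(63)=1505499, p(64)=1741630, p(65)=2012558, p(66)=2323520, p(67)=2679689, p(68)=3087735, p(69)=3554345, p(70)=4087968, p(71)=4697205, p(72)=5392783, p(73)=6185689, p(74)=7089500, p(75)=8118264, p(76)=9289091, p(77)=10619863, p(78)=12132164, p(79)=13848650, p(80)=15796476, p(81)=18004327, p(82)=20506255, p(83)=23338469, p(84)=26543660, p(85)=30167357, p(86)=34262962, p(87)=38887673, p(88)=44108109, p(89)=49995925, p(90)=56634173, p(91)=64112359, p(92)=72533807, p(93)=82010177, p(94)=92669720, p(95)=104651419, p(96)=118114304, p(97)=133230930, p(98)=150198136, p(99)=169229875, p(100)=190569292, p(101)=214481126, p(102)=241265379, p(103)=271248950, p(104)=304801365, p(105)=342325709, p(106)=384276336, p(107)=431149389, p(108)=483502844, p(109)=541946240, p(110)=607163746, p(111)=679903203, p(112)=761002156, p(113)=851376628, p(114)=952050665, p(115)=1064144451, p(116)=1188908248, p(117)=1327710076, p(118)=1482074143, p(119)=1653668665, p(120)=1844349560, p(121)=2056148051, p(122)=2291320912, p(123)=2552338241, p(124)=2841940500, p(125)=3163127352, p(126)=3519222692, p(127)=3913864295, p(128)=4351078600, p(129)=4835271870, p(130)=5371315400.
Final step: p(131) = p(130) + p(129) - p(126) - p(124) + p(119) + p(116) - p(109) - p(105) + p(96) + p(91) - p(80) - p(74) + p(61) + p(54) - p(39) - p(31) + p(14) + p(5)
= 5371315400 + 4835271870 - 3519222692 - 2841940500 + 1653668665 + 1188908248 - 541946240 - 342325709 + 118114304 + 64112359 - 15796476 - 7089500 + 1121505 + 386155 - 31185 - 6842 + 135 + 7
= 5964539504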